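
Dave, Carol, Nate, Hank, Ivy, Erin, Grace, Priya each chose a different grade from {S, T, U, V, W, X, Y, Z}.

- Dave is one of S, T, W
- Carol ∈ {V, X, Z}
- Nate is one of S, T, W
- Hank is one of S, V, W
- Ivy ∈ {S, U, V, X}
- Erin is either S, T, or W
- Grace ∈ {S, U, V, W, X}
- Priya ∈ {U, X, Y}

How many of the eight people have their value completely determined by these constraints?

3

Among the 8 variables, Y fits only Priya (and all 8 values in {S, T, U, V, W, X, Y, Z} must be used), so Priya = Y.
The 7 still-open variables draw from only 7 values {S, T, U, V, W, X, Z}, so each is used; only Carol can be Z, hence Carol = Z.
Dave, Nate, Erin between them cover only {S, T, W} — a naked triple. Remove those values from Hank, Ivy, Grace.
Hank must be V (only option left). Strike V from Ivy, Grace.
Determined: Carol=Z, Hank=V, Priya=Y. The other people each still have more than one consistent value. That makes 3.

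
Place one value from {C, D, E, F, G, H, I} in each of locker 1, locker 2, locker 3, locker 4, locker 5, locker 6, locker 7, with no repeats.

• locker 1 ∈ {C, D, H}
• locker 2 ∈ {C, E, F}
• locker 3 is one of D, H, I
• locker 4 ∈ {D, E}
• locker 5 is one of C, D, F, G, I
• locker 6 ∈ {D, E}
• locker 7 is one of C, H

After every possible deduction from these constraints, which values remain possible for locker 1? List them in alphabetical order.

The 7 variables draw from only 7 values {C, D, E, F, G, H, I}, so each is used; only locker 5 can be G, hence locker 5 = G.
Among the 6 still-open variables, F fits only locker 2 (and all 6 values in {C, D, E, F, H, I} must be used), so locker 2 = F.
Among the 5 still-open variables, I fits only locker 3 (and all 5 values in {C, D, E, H, I} must be used), so locker 3 = I.
The 2 variables locker 4 and locker 6 are confined to {D, E}, which locks those values in; drop them from locker 1.
No further eliminations apply; locker 1 can still be any of C, H.

C, H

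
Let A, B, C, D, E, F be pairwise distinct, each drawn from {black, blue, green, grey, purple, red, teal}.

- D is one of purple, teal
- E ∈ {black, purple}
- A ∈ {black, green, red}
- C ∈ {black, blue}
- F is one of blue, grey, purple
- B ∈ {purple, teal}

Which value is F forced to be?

B and D share exactly the 2 values {purple, teal}; by pigeonhole those values go to them, so strike purple, teal from E, F.
That leaves E = black. Eliminate black elsewhere: A, C.
That leaves C = blue. Remove blue from F.
So F = grey.

grey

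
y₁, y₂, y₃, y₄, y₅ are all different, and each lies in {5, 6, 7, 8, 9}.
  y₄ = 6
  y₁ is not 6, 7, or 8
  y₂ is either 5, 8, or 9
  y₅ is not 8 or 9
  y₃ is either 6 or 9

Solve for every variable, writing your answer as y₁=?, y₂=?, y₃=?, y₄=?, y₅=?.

y₄ has just one choice, so y₄ = 6. So y₃, y₅ can't be 6.
y₃ must be 9 (only option left). Remove 9 from y₁, y₂.
y₁ must be 5 (only option left). Strike 5 from y₂, y₅.
y₂ must be 8 (only option left).
y₅'s domain is down to {7}, so y₅ = 7.

y₁=5, y₂=8, y₃=9, y₄=6, y₅=7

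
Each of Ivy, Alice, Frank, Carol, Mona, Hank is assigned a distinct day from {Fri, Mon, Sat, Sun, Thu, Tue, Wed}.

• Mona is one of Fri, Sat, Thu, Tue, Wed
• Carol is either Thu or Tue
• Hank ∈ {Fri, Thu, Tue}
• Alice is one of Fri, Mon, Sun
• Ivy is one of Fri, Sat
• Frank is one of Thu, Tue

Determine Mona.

The 2 variables Frank and Carol are confined to {Thu, Tue}, which locks those values in; drop them from Mona, Hank.
Hank has just one choice, so Hank = Fri. Eliminate Fri elsewhere: Ivy, Alice, Mona.
Ivy's domain is down to {Sat}, so Ivy = Sat. Eliminate Sat elsewhere: Mona.
So Mona = Wed.

Wed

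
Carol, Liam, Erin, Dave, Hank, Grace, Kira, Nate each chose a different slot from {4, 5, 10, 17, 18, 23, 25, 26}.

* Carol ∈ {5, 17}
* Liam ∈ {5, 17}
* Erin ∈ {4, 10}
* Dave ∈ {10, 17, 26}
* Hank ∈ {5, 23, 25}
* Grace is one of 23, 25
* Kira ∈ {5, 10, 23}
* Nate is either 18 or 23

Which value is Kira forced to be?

10

The 8 variables together cover exactly {4, 5, 10, 17, 18, 23, 25, 26} — 8 values for 8 variables — and 4 appears only in Erin's list, so Erin = 4.
Among the 7 still-open variables, 18 fits only Nate (and all 7 values in {5, 10, 17, 18, 23, 25, 26} must be used), so Nate = 18.
The 6 still-open variables draw from only 6 values {5, 10, 17, 23, 25, 26}, so each is used; only Dave can be 26, hence Dave = 26.
The 5 still-open variables draw from only 5 values {5, 10, 17, 23, 25}, so each is used; only Kira can be 10, hence Kira = 10.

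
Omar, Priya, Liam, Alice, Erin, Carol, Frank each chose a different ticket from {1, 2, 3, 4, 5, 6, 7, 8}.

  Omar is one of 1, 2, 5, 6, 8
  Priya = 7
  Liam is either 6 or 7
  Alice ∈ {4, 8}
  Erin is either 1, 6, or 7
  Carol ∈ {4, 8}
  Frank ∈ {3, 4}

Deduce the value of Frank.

Priya's domain is down to {7}, so Priya = 7. So Liam, Erin can't be 7.
Liam must be 6 (only option left). Eliminate 6 elsewhere: Omar, Erin.
Erin must be 1 (only option left). Remove 1 from Omar.
The 2 variables Alice and Carol are confined to {4, 8}, which locks those values in; drop them from Omar, Frank.
So Frank = 3.

3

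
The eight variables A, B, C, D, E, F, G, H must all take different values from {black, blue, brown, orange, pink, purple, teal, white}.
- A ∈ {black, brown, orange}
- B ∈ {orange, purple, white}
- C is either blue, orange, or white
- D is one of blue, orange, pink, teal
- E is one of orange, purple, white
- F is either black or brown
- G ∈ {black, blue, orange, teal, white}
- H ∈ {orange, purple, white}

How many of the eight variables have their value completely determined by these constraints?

3

The 8 variables together cover exactly {black, blue, brown, orange, pink, purple, teal, white} — 8 values for 8 variables — and pink appears only in D's list, so D = pink.
The 7 still-open variables draw from only 7 values {black, blue, brown, orange, purple, teal, white}, so each is used; only G can be teal, hence G = teal.
The 6 still-open variables together cover exactly {black, blue, brown, orange, purple, white} — 6 values for 6 variables — and blue appears only in C's list, so C = blue.
The 3 variables B, E, H are confined to {orange, purple, white}, which locks those values in; drop them from A.
Determined: C=blue, D=pink, G=teal. The other variables each still have more than one consistent value. That makes 3.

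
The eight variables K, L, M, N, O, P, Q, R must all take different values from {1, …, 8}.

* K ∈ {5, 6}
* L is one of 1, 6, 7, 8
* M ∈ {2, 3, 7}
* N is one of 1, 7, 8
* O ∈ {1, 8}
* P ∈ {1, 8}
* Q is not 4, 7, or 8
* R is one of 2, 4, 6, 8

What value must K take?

Among the 8 variables, 4 fits only R (and all 8 values in {1, 2, 3, 4, 5, 6, 7, 8} must be used), so R = 4.
O and P between them cover only {1, 8} — a naked pair. Remove those values from L, N, Q.
N must be 7 (only option left). So L, M can't be 7.
L has just one choice, so L = 6. Strike 6 from K, Q.
So K = 5.

5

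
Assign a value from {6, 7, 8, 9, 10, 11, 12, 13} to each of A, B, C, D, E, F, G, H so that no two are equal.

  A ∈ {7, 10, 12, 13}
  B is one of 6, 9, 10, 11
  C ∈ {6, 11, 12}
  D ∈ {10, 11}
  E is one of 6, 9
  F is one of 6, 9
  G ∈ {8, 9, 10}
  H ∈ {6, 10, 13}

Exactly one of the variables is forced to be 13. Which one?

The 8 variables together cover exactly {6, 7, 8, 9, 10, 11, 12, 13} — 8 values for 8 variables — and 7 appears only in A's list, so A = 7.
The 7 still-open variables together cover exactly {6, 8, 9, 10, 11, 12, 13} — 7 values for 7 variables — and 8 appears only in G's list, so G = 8.
Among the 6 still-open variables, 12 fits only C (and all 6 values in {6, 9, 10, 11, 12, 13} must be used), so C = 12.
The 5 still-open variables draw from only 5 values {6, 9, 10, 11, 13}, so each is used; only H can be 13, hence H = 13.

H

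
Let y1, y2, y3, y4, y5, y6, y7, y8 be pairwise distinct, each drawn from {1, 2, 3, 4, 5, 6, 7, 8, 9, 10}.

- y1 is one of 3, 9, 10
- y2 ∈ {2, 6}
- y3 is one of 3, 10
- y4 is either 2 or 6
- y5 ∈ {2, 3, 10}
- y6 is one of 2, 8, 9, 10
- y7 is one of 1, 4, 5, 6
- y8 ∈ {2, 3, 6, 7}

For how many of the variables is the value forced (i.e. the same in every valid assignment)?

3

y2 and y4 between them cover only {2, 6} — a naked pair. Remove those values from y5, y6, y7, y8.
y3 and y5 between them cover only {3, 10} — a naked pair. Remove those values from y1, y6, y8.
y1's domain is down to {9}, so y1 = 9. Remove 9 from y6.
That leaves y6 = 8.
That leaves y8 = 7.
Determined: y1=9, y6=8, y8=7. The other variables each still have more than one consistent value. That makes 3.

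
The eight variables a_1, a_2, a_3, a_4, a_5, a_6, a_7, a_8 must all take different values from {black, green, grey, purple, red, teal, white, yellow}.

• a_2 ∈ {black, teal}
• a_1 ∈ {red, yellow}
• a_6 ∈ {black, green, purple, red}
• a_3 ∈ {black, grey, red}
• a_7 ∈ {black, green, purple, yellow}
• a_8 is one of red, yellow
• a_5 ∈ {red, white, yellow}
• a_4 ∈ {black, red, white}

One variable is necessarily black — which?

a_4

The 8 variables draw from only 8 values {black, green, grey, purple, red, teal, white, yellow}, so each is used; only a_3 can be grey, hence a_3 = grey.
The 7 still-open variables draw from only 7 values {black, green, purple, red, teal, white, yellow}, so each is used; only a_2 can be teal, hence a_2 = teal.
a_1 and a_8 between them cover only {red, yellow} — a naked pair. Remove those values from a_4, a_5, a_6, a_7.
a_5's domain is down to {white}, so a_5 = white. Strike white from a_4.
So black goes to a_4.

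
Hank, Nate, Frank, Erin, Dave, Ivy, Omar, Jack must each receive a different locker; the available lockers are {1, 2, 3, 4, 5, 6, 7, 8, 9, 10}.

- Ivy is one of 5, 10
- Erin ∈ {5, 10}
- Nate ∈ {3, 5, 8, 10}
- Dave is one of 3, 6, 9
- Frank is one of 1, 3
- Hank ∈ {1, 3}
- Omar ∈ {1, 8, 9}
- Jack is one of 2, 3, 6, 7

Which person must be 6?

Hank and Frank share exactly the 2 values {1, 3}; by pigeonhole those values go to them, so strike 1, 3 from Nate, Dave, Omar, Jack.
Erin and Ivy between them cover only {5, 10} — a naked pair. Remove those values from Nate.
Nate has just one choice, so Nate = 8. So Omar can't be 8.
Omar's domain is down to {9}, so Omar = 9. Remove 9 from Dave.
So 6 goes to Dave.

Dave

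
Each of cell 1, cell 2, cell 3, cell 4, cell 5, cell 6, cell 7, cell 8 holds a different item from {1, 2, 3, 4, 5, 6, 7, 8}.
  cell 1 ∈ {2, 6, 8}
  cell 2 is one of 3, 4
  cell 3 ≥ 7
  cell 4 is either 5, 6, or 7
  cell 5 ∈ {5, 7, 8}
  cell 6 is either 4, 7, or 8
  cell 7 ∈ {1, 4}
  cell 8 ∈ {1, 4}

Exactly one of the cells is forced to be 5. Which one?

cell 5

Among the 8 variables, 2 fits only cell 1 (and all 8 values in {1, 2, 3, 4, 5, 6, 7, 8} must be used), so cell 1 = 2.
The 7 still-open variables draw from only 7 values {1, 3, 4, 5, 6, 7, 8}, so each is used; only cell 2 can be 3, hence cell 2 = 3.
The 6 still-open variables together cover exactly {1, 4, 5, 6, 7, 8} — 6 values for 6 variables — and 6 appears only in cell 4's list, so cell 4 = 6.
The 5 still-open variables together cover exactly {1, 4, 5, 7, 8} — 5 values for 5 variables — and 5 appears only in cell 5's list, so cell 5 = 5.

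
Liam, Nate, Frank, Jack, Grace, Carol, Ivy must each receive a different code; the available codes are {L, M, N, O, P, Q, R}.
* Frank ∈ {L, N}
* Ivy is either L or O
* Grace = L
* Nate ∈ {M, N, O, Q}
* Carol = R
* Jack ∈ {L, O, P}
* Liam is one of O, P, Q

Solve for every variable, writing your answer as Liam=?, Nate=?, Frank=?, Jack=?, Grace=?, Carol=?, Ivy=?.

Liam=Q, Nate=M, Frank=N, Jack=P, Grace=L, Carol=R, Ivy=O

Grace must be L (only option left). Remove L from Frank, Jack, Ivy.
That leaves Carol = R.
Ivy's domain is down to {O}, so Ivy = O. So Liam, Nate, Jack can't be O.
That leaves Frank = N. So Nate can't be N.
Jack's domain is down to {P}, so Jack = P. Remove P from Liam.
Liam must be Q (only option left). Strike Q from Nate.
Nate has just one choice, so Nate = M.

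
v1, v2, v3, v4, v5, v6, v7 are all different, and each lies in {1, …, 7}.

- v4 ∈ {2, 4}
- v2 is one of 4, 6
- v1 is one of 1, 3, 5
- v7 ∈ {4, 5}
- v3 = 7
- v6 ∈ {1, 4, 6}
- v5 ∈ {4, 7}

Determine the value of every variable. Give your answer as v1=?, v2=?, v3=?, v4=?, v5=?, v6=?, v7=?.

v3 must be 7 (only option left). Strike 7 from v5.
That leaves v5 = 4. Eliminate 4 elsewhere: v2, v4, v6, v7.
v7 must be 5 (only option left). Strike 5 from v1.
That leaves v2 = 6. Strike 6 from v6.
That leaves v4 = 2.
v6 must be 1 (only option left). Remove 1 from v1.
v1 must be 3 (only option left).

v1=3, v2=6, v3=7, v4=2, v5=4, v6=1, v7=5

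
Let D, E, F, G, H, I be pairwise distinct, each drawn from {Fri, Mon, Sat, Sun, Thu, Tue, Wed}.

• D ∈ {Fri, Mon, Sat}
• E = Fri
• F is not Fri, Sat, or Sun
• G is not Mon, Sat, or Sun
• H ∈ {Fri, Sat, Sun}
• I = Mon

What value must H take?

Sun

E has just one choice, so E = Fri. Strike Fri from D, G, H.
I's domain is down to {Mon}, so I = Mon. Strike Mon from D, F.
D must be Sat (only option left). So H can't be Sat.
So H = Sun.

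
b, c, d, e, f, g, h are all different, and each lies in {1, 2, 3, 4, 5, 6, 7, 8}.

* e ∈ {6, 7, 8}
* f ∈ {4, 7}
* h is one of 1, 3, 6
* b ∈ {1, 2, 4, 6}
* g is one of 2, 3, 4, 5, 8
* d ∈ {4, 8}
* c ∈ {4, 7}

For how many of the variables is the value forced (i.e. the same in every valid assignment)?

2

c and f between them cover only {4, 7} — a naked pair. Remove those values from b, d, e, g.
That leaves d = 8. Strike 8 from e, g.
That leaves e = 6. So b, h can't be 6.
Determined: d=8, e=6. The other variables each still have more than one consistent value. That makes 2.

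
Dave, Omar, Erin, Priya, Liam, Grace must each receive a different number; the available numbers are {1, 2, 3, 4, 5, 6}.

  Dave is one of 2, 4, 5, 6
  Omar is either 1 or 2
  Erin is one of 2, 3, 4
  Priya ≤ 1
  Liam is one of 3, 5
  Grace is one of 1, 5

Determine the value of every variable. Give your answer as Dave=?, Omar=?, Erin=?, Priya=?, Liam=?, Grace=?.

Dave=6, Omar=2, Erin=4, Priya=1, Liam=3, Grace=5

Priya has just one choice, so Priya = 1. Remove 1 from Omar, Grace.
Grace has just one choice, so Grace = 5. Strike 5 from Dave, Liam.
Omar's domain is down to {2}, so Omar = 2. Strike 2 from Dave, Erin.
Liam has just one choice, so Liam = 3. Strike 3 from Erin.
Erin has just one choice, so Erin = 4. So Dave can't be 4.
Dave has just one choice, so Dave = 6.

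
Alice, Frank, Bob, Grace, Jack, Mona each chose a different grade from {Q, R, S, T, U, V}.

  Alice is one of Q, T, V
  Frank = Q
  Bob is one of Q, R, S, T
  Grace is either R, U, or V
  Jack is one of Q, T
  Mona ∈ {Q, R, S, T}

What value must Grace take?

U

Frank's domain is down to {Q}, so Frank = Q. Eliminate Q elsewhere: Alice, Bob, Jack, Mona.
Jack's domain is down to {T}, so Jack = T. Remove T from Alice, Bob, Mona.
Alice must be V (only option left). Eliminate V elsewhere: Grace.
The 3 still-open variables draw from only 3 values {R, S, U}, so each is used; only Grace can be U, hence Grace = U.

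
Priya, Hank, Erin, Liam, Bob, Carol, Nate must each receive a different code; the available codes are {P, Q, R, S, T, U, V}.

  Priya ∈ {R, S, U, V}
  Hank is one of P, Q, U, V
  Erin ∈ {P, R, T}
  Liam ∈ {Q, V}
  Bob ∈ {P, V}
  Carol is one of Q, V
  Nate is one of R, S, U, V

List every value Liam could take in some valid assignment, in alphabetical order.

Q, V

The 7 variables together cover exactly {P, Q, R, S, T, U, V} — 7 values for 7 variables — and T appears only in Erin's list, so Erin = T.
Liam and Carol share exactly the 2 values {Q, V}; by pigeonhole those values go to them, so strike Q, V from Priya, Hank, Bob, Nate.
Bob has just one choice, so Bob = P. Strike P from Hank.
Hank must be U (only option left). Strike U from Priya, Nate.
No further eliminations apply; Liam can still be any of Q, V.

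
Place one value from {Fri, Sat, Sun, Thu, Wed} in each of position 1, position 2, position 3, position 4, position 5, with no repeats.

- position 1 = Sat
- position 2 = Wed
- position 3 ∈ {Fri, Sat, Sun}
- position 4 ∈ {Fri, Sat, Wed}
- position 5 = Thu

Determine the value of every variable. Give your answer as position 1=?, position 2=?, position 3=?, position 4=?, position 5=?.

position 1's domain is down to {Sat}, so position 1 = Sat. Eliminate Sat elsewhere: position 3, position 4.
position 2 has just one choice, so position 2 = Wed. Eliminate Wed elsewhere: position 4.
That leaves position 4 = Fri. Strike Fri from position 3.
position 5's domain is down to {Thu}, so position 5 = Thu.
position 3 must be Sun (only option left).

position 1=Sat, position 2=Wed, position 3=Sun, position 4=Fri, position 5=Thu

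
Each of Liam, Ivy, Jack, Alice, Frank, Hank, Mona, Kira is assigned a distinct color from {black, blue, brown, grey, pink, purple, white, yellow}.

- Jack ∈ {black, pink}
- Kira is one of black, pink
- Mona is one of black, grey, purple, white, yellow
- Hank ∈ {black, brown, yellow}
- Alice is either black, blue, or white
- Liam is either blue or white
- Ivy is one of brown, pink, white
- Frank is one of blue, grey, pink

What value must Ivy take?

brown

The 8 variables draw from only 8 values {black, blue, brown, grey, pink, purple, white, yellow}, so each is used; only Mona can be purple, hence Mona = purple.
The 7 still-open variables together cover exactly {black, blue, brown, grey, pink, white, yellow} — 7 values for 7 variables — and grey appears only in Frank's list, so Frank = grey.
The 6 still-open variables draw from only 6 values {black, blue, brown, pink, white, yellow}, so each is used; only Hank can be yellow, hence Hank = yellow.
Among the 5 still-open variables, brown fits only Ivy (and all 5 values in {black, blue, brown, pink, white} must be used), so Ivy = brown.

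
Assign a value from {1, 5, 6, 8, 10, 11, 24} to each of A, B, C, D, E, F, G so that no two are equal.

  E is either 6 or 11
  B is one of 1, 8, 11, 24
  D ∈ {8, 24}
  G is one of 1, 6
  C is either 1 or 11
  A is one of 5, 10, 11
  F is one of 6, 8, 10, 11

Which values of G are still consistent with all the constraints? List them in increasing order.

1, 6

The 7 variables draw from only 7 values {1, 5, 6, 8, 10, 11, 24}, so each is used; only A can be 5, hence A = 5.
The 6 still-open variables together cover exactly {1, 6, 8, 10, 11, 24} — 6 values for 6 variables — and 10 appears only in F's list, so F = 10.
The 3 variables C, E, G are confined to {1, 6, 11}, which locks those values in; drop them from B.
No further eliminations apply; G can still be any of 1, 6.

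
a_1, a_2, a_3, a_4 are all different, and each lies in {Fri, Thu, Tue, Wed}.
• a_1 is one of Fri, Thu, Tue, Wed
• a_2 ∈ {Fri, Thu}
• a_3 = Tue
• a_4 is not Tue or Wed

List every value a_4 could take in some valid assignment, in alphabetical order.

Fri, Thu

a_3's domain is down to {Tue}, so a_3 = Tue. Eliminate Tue elsewhere: a_1.
The 3 still-open variables together cover exactly {Fri, Thu, Wed} — 3 values for 3 variables — and Wed appears only in a_1's list, so a_1 = Wed.
No further eliminations apply; a_4 can still be any of Fri, Thu.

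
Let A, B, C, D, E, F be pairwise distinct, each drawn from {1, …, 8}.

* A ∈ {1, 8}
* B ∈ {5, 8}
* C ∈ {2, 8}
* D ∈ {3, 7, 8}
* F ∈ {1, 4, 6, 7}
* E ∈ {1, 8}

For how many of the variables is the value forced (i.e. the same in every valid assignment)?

A and E between them cover only {1, 8} — a naked pair. Remove those values from B, C, D, F.
B has just one choice, so B = 5.
C must be 2 (only option left).
Determined: B=5, C=2. The other variables each still have more than one consistent value. That makes 2.

2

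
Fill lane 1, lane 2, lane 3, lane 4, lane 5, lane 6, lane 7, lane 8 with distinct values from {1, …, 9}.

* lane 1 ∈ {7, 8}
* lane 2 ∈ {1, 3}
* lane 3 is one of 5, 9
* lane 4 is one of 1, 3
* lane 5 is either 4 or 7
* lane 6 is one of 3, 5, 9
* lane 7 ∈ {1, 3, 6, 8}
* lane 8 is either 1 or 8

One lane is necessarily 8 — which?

lane 8

Among the 8 variables, 4 fits only lane 5 (and all 8 values in {1, 3, 4, 5, 6, 7, 8, 9} must be used), so lane 5 = 4.
The 7 still-open variables draw from only 7 values {1, 3, 5, 6, 7, 8, 9}, so each is used; only lane 7 can be 6, hence lane 7 = 6.
The 6 still-open variables draw from only 6 values {1, 3, 5, 7, 8, 9}, so each is used; only lane 1 can be 7, hence lane 1 = 7.
The 5 still-open variables draw from only 5 values {1, 3, 5, 8, 9}, so each is used; only lane 8 can be 8, hence lane 8 = 8.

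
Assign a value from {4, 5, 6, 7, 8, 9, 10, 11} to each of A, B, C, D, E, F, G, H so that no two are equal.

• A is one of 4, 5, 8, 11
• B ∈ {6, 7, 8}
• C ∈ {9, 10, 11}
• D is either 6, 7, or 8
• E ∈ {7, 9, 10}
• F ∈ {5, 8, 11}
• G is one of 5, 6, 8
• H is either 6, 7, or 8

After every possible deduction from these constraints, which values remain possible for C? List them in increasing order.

The 8 variables together cover exactly {4, 5, 6, 7, 8, 9, 10, 11} — 8 values for 8 variables — and 4 appears only in A's list, so A = 4.
The 3 variables B, D, H are confined to {6, 7, 8}, which locks those values in; drop them from E, F, G.
That leaves G = 5. Remove 5 from F.
F has just one choice, so F = 11. Remove 11 from C.
No further eliminations apply; C can still be any of 9, 10.

9, 10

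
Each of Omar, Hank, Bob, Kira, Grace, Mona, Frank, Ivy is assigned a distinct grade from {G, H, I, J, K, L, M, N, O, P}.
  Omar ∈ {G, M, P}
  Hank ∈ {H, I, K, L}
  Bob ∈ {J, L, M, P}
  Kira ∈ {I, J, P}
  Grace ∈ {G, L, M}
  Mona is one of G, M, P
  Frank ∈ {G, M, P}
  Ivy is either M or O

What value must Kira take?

I

Omar, Mona, Frank between them cover only {G, M, P} — a naked triple. Remove those values from Bob, Kira, Grace, Ivy.
That leaves Grace = L. Eliminate L elsewhere: Hank, Bob.
That leaves Ivy = O.
Bob's domain is down to {J}, so Bob = J. So Kira can't be J.
So Kira = I.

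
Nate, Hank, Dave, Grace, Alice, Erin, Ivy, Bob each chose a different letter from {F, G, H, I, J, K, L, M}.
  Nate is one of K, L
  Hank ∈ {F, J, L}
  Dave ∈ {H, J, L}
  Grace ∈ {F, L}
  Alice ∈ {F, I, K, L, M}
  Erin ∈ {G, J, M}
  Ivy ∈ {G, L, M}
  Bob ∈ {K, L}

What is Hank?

The 8 variables draw from only 8 values {F, G, H, I, J, K, L, M}, so each is used; only Dave can be H, hence Dave = H.
The 7 still-open variables draw from only 7 values {F, G, I, J, K, L, M}, so each is used; only Alice can be I, hence Alice = I.
Nate and Bob share exactly the 2 values {K, L}; by pigeonhole those values go to them, so strike K, L from Hank, Grace, Ivy.
That leaves Grace = F. So Hank can't be F.
So Hank = J.

J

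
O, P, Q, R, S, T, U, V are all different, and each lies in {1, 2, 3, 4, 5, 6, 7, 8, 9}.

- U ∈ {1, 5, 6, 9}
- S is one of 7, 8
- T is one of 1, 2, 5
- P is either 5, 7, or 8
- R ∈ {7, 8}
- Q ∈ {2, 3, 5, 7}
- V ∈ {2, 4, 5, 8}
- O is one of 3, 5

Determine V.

4

The 2 variables R and S are confined to {7, 8}, which locks those values in; drop them from P, Q, V.
That leaves P = 5. Strike 5 from O, Q, T, U, V.
That leaves O = 3. Strike 3 from Q.
That leaves Q = 2. Remove 2 from T, V.
So V = 4.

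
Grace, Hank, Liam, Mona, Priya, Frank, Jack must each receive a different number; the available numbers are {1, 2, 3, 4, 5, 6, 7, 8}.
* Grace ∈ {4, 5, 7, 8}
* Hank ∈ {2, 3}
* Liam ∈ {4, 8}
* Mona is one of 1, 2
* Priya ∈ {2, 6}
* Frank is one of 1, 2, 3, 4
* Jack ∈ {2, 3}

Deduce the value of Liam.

The 2 variables Hank and Jack are confined to {2, 3}, which locks those values in; drop them from Mona, Priya, Frank.
That leaves Mona = 1. Strike 1 from Frank.
That leaves Priya = 6.
That leaves Frank = 4. So Grace, Liam can't be 4.
So Liam = 8.

8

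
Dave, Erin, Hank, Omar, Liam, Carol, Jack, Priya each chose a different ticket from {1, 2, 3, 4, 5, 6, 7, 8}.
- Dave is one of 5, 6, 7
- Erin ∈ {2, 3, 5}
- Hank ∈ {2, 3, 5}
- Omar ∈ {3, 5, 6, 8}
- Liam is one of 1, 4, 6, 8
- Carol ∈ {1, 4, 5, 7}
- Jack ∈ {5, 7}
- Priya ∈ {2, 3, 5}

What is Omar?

8

The 3 variables Erin, Hank, Priya are confined to {2, 3, 5}, which locks those values in; drop them from Dave, Omar, Carol, Jack.
Jack has just one choice, so Jack = 7. Eliminate 7 elsewhere: Dave, Carol.
Dave must be 6 (only option left). So Omar, Liam can't be 6.
So Omar = 8.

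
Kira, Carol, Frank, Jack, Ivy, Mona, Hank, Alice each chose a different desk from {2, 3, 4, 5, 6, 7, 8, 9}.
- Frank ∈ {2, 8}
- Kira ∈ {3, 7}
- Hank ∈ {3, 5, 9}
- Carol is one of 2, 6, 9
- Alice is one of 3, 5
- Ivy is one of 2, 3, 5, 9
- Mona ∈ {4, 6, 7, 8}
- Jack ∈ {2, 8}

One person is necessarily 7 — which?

Kira

Among the 8 variables, 4 fits only Mona (and all 8 values in {2, 3, 4, 5, 6, 7, 8, 9} must be used), so Mona = 4.
The 7 still-open variables together cover exactly {2, 3, 5, 6, 7, 8, 9} — 7 values for 7 variables — and 6 appears only in Carol's list, so Carol = 6.
Among the 6 still-open variables, 7 fits only Kira (and all 6 values in {2, 3, 5, 7, 8, 9} must be used), so Kira = 7.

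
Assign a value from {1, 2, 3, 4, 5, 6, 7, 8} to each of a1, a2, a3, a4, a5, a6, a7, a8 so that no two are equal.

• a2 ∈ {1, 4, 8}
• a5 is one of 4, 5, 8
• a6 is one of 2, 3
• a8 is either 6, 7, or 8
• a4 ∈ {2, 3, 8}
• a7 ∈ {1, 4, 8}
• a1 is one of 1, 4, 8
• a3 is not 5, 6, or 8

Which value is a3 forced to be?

7

Among the 8 variables, 5 fits only a5 (and all 8 values in {1, 2, 3, 4, 5, 6, 7, 8} must be used), so a5 = 5.
The 7 still-open variables together cover exactly {1, 2, 3, 4, 6, 7, 8} — 7 values for 7 variables — and 6 appears only in a8's list, so a8 = 6.
The 6 still-open variables together cover exactly {1, 2, 3, 4, 7, 8} — 6 values for 6 variables — and 7 appears only in a3's list, so a3 = 7.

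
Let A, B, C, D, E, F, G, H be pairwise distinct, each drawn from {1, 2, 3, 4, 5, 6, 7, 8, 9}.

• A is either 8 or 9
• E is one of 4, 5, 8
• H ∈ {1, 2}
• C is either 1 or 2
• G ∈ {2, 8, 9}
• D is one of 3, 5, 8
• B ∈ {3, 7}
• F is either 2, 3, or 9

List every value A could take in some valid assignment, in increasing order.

8, 9

The 8 variables draw from only 8 values {1, 2, 3, 4, 5, 7, 8, 9}, so each is used; only E can be 4, hence E = 4.
The 7 still-open variables together cover exactly {1, 2, 3, 5, 7, 8, 9} — 7 values for 7 variables — and 5 appears only in D's list, so D = 5.
Among the 6 still-open variables, 7 fits only B (and all 6 values in {1, 2, 3, 7, 8, 9} must be used), so B = 7.
The 5 still-open variables together cover exactly {1, 2, 3, 8, 9} — 5 values for 5 variables — and 3 appears only in F's list, so F = 3.
C and H between them cover only {1, 2} — a naked pair. Remove those values from G.
No further eliminations apply; A can still be any of 8, 9.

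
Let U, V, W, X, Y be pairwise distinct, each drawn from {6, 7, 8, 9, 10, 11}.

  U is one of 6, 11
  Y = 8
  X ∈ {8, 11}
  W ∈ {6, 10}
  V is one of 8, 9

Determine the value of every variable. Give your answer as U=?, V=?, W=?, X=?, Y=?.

U=6, V=9, W=10, X=11, Y=8

Y's domain is down to {8}, so Y = 8. So V, X can't be 8.
V must be 9 (only option left).
X has just one choice, so X = 11. Eliminate 11 elsewhere: U.
U has just one choice, so U = 6. Remove 6 from W.
That leaves W = 10.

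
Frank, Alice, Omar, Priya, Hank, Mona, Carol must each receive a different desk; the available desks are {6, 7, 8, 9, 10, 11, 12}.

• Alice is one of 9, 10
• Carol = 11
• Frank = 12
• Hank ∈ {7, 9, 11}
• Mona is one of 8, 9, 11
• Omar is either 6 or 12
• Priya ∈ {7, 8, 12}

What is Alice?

Frank's domain is down to {12}, so Frank = 12. Strike 12 from Omar, Priya.
Omar's domain is down to {6}, so Omar = 6.
Carol's domain is down to {11}, so Carol = 11. Eliminate 11 elsewhere: Hank, Mona.
The 4 still-open variables together cover exactly {7, 8, 9, 10} — 4 values for 4 variables — and 10 appears only in Alice's list, so Alice = 10.

10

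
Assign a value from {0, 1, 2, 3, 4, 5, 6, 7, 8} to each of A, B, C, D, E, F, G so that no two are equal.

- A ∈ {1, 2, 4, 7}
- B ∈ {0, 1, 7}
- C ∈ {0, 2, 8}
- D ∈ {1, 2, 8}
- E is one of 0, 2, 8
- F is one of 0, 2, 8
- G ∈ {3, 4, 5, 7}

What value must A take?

C, E, F between them cover only {0, 2, 8} — a naked triple. Remove those values from A, B, D.
D's domain is down to {1}, so D = 1. Remove 1 from A, B.
B's domain is down to {7}, so B = 7. Eliminate 7 elsewhere: A, G.
So A = 4.

4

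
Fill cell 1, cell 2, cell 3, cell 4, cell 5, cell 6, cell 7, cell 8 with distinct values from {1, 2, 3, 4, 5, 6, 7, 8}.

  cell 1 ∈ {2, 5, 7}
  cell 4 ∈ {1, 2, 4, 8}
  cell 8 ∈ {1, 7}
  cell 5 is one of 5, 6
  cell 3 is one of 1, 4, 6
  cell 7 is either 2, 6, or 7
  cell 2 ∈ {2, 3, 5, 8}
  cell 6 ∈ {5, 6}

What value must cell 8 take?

The 8 variables together cover exactly {1, 2, 3, 4, 5, 6, 7, 8} — 8 values for 8 variables — and 3 appears only in cell 2's list, so cell 2 = 3.
The 7 still-open variables together cover exactly {1, 2, 4, 5, 6, 7, 8} — 7 values for 7 variables — and 8 appears only in cell 4's list, so cell 4 = 8.
Among the 6 still-open variables, 4 fits only cell 3 (and all 6 values in {1, 2, 4, 5, 6, 7} must be used), so cell 3 = 4.
The 5 still-open variables draw from only 5 values {1, 2, 5, 6, 7}, so each is used; only cell 8 can be 1, hence cell 8 = 1.

1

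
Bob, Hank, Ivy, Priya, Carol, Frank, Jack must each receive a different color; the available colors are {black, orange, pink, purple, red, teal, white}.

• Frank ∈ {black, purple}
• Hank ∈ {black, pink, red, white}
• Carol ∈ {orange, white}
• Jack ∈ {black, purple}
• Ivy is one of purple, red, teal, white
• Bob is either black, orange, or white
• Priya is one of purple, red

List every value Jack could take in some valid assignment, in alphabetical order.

The 7 variables draw from only 7 values {black, orange, pink, purple, red, teal, white}, so each is used; only Hank can be pink, hence Hank = pink.
Among the 6 still-open variables, teal fits only Ivy (and all 6 values in {black, orange, purple, red, teal, white} must be used), so Ivy = teal.
The 5 still-open variables draw from only 5 values {black, orange, purple, red, white}, so each is used; only Priya can be red, hence Priya = red.
The 2 variables Frank and Jack are confined to {black, purple}, which locks those values in; drop them from Bob.
No further eliminations apply; Jack can still be any of black, purple.

black, purple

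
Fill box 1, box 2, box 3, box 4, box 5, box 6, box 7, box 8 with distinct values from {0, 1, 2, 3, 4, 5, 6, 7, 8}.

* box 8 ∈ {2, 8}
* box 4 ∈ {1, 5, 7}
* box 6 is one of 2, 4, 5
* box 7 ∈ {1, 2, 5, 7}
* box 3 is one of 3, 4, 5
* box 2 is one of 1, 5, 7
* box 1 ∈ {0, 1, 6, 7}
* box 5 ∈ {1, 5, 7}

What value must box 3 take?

3

box 2, box 4, box 5 between them cover only {1, 5, 7} — a naked triple. Remove those values from box 1, box 3, box 6, box 7.
box 7's domain is down to {2}, so box 7 = 2. Remove 2 from box 6, box 8.
box 8 must be 8 (only option left).
box 6 has just one choice, so box 6 = 4. Remove 4 from box 3.
So box 3 = 3.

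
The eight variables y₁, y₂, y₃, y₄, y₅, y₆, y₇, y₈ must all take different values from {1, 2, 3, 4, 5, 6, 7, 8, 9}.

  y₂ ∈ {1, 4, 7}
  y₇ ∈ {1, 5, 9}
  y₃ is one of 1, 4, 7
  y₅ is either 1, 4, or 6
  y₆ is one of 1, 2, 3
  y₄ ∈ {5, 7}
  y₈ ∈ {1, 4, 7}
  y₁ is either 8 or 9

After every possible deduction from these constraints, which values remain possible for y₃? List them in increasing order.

y₂, y₃, y₈ share exactly the 3 values {1, 4, 7}; by pigeonhole those values go to them, so strike 1, 4, 7 from y₄, y₅, y₆, y₇.
That leaves y₄ = 5. Strike 5 from y₇.
y₅ has just one choice, so y₅ = 6.
y₇ has just one choice, so y₇ = 9. Remove 9 from y₁.
That leaves y₁ = 8.
No further eliminations apply; y₃ can still be any of 1, 4, 7.

1, 4, 7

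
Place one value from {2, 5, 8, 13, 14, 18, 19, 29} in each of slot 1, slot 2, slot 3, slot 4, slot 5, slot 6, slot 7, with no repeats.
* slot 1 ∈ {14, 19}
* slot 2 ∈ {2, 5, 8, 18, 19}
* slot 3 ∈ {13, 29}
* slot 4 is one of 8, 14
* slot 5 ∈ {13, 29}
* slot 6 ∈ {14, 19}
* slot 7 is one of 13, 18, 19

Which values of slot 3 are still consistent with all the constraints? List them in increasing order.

13, 29

The 2 variables slot 1 and slot 6 are confined to {14, 19}, which locks those values in; drop them from slot 2, slot 4, slot 7.
That leaves slot 4 = 8. So slot 2 can't be 8.
The 2 variables slot 3 and slot 5 are confined to {13, 29}, which locks those values in; drop them from slot 7.
slot 7 has just one choice, so slot 7 = 18. So slot 2 can't be 18.
No further eliminations apply; slot 3 can still be any of 13, 29.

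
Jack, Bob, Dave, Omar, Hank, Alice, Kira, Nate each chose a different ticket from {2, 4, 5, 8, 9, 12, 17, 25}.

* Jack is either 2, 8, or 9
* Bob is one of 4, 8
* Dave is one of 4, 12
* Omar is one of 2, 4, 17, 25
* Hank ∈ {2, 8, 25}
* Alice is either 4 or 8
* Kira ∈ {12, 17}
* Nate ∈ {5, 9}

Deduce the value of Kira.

Among the 8 variables, 5 fits only Nate (and all 8 values in {2, 4, 5, 8, 9, 12, 17, 25} must be used), so Nate = 5.
The 7 still-open variables draw from only 7 values {2, 4, 8, 9, 12, 17, 25}, so each is used; only Jack can be 9, hence Jack = 9.
Bob and Alice between them cover only {4, 8} — a naked pair. Remove those values from Dave, Omar, Hank.
Dave has just one choice, so Dave = 12. Remove 12 from Kira.
So Kira = 17.

17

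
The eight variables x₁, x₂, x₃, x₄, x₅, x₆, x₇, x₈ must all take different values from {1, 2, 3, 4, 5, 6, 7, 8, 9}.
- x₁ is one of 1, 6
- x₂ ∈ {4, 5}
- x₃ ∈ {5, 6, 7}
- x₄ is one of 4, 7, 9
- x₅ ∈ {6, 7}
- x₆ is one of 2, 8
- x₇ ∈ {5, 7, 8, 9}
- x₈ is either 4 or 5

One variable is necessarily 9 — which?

x₄

The 8 variables draw from only 8 values {1, 2, 4, 5, 6, 7, 8, 9}, so each is used; only x₁ can be 1, hence x₁ = 1.
The 7 still-open variables together cover exactly {2, 4, 5, 6, 7, 8, 9} — 7 values for 7 variables — and 2 appears only in x₆'s list, so x₆ = 2.
Among the 6 still-open variables, 8 fits only x₇ (and all 6 values in {4, 5, 6, 7, 8, 9} must be used), so x₇ = 8.
Among the 5 still-open variables, 9 fits only x₄ (and all 5 values in {4, 5, 6, 7, 9} must be used), so x₄ = 9.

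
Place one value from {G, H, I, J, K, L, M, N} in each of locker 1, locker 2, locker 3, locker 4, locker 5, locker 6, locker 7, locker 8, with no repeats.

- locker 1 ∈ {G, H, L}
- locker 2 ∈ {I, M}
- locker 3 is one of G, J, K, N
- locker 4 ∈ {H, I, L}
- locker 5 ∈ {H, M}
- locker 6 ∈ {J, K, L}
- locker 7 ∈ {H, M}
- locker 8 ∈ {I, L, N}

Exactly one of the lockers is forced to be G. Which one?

locker 1

locker 5 and locker 7 between them cover only {H, M} — a naked pair. Remove those values from locker 1, locker 2, locker 4.
locker 2 must be I (only option left). Remove I from locker 4, locker 8.
locker 4 has just one choice, so locker 4 = L. Eliminate L elsewhere: locker 1, locker 6, locker 8.
So G goes to locker 1.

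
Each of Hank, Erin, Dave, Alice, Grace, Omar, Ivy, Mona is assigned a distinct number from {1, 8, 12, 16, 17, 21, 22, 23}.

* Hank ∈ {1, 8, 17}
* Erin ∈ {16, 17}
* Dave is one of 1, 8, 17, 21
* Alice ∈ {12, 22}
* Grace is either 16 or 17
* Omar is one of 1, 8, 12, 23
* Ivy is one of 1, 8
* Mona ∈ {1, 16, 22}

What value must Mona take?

22

The 8 variables together cover exactly {1, 8, 12, 16, 17, 21, 22, 23} — 8 values for 8 variables — and 21 appears only in Dave's list, so Dave = 21.
Among the 7 still-open variables, 23 fits only Omar (and all 7 values in {1, 8, 12, 16, 17, 22, 23} must be used), so Omar = 23.
Among the 6 still-open variables, 12 fits only Alice (and all 6 values in {1, 8, 12, 16, 17, 22} must be used), so Alice = 12.
The 5 still-open variables draw from only 5 values {1, 8, 16, 17, 22}, so each is used; only Mona can be 22, hence Mona = 22.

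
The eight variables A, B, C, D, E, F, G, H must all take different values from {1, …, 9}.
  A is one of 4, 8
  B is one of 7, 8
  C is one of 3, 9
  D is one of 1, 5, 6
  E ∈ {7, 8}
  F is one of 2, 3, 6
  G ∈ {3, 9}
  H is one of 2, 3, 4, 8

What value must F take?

6

The 2 variables B and E are confined to {7, 8}, which locks those values in; drop them from A, H.
A must be 4 (only option left). Remove 4 from H.
C and G between them cover only {3, 9} — a naked pair. Remove those values from F, H.
That leaves H = 2. Strike 2 from F.
So F = 6.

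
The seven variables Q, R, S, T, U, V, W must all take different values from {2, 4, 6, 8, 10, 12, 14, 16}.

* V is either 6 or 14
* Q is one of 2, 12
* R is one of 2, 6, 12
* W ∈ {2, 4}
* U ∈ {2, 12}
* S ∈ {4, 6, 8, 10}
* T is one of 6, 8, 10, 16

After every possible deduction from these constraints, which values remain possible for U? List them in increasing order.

The 2 variables Q and U are confined to {2, 12}, which locks those values in; drop them from R, W.
R has just one choice, so R = 6. So S, T, V can't be 6.
V's domain is down to {14}, so V = 14.
W has just one choice, so W = 4. So S can't be 4.
No further eliminations apply; U can still be any of 2, 12.

2, 12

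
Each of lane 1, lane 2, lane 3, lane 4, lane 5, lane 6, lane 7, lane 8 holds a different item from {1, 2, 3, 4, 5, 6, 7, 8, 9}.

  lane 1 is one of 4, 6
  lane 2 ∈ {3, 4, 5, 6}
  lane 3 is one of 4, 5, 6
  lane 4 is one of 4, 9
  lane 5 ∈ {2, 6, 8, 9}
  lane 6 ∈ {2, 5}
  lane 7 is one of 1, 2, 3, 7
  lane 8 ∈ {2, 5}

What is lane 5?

8

The 2 variables lane 6 and lane 8 are confined to {2, 5}, which locks those values in; drop them from lane 2, lane 3, lane 5, lane 7.
The 2 variables lane 1 and lane 3 are confined to {4, 6}, which locks those values in; drop them from lane 2, lane 4, lane 5.
lane 2 must be 3 (only option left). Strike 3 from lane 7.
lane 4's domain is down to {9}, so lane 4 = 9. So lane 5 can't be 9.
So lane 5 = 8.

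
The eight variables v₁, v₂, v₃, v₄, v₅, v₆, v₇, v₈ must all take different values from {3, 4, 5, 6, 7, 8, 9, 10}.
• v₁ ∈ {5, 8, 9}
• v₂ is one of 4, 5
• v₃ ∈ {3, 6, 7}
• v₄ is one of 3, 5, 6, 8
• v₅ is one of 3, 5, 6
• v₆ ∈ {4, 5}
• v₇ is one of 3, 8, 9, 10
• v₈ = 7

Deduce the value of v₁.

v₈ must be 7 (only option left). Remove 7 from v₃.
The 7 still-open variables draw from only 7 values {3, 4, 5, 6, 8, 9, 10}, so each is used; only v₇ can be 10, hence v₇ = 10.
The 6 still-open variables draw from only 6 values {3, 4, 5, 6, 8, 9}, so each is used; only v₁ can be 9, hence v₁ = 9.

9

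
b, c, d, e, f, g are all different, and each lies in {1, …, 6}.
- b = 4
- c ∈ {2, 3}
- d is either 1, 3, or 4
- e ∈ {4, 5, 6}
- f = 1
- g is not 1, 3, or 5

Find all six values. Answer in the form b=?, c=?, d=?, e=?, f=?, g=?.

b=4, c=2, d=3, e=5, f=1, g=6

b's domain is down to {4}, so b = 4. Remove 4 from d, e, g.
f has just one choice, so f = 1. Strike 1 from d.
d's domain is down to {3}, so d = 3. Remove 3 from c.
c must be 2 (only option left). Remove 2 from g.
g has just one choice, so g = 6. Remove 6 from e.
e has just one choice, so e = 5.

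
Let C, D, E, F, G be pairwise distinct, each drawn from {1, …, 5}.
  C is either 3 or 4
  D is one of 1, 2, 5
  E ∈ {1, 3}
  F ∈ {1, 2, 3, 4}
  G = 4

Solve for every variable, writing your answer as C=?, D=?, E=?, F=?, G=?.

G must be 4 (only option left). So C, F can't be 4.
That leaves C = 3. Eliminate 3 elsewhere: E, F.
E has just one choice, so E = 1. So D, F can't be 1.
F's domain is down to {2}, so F = 2. Strike 2 from D.
That leaves D = 5.

C=3, D=5, E=1, F=2, G=4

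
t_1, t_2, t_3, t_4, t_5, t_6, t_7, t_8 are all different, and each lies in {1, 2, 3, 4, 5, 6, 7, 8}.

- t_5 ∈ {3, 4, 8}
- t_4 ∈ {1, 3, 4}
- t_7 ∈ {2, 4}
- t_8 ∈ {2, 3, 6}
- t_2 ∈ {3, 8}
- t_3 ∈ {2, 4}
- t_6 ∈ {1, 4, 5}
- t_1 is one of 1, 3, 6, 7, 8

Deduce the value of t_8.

Among the 8 variables, 5 fits only t_6 (and all 8 values in {1, 2, 3, 4, 5, 6, 7, 8} must be used), so t_6 = 5.
The 7 still-open variables draw from only 7 values {1, 2, 3, 4, 6, 7, 8}, so each is used; only t_1 can be 7, hence t_1 = 7.
Among the 6 still-open variables, 1 fits only t_4 (and all 6 values in {1, 2, 3, 4, 6, 8} must be used), so t_4 = 1.
The 5 still-open variables together cover exactly {2, 3, 4, 6, 8} — 5 values for 5 variables — and 6 appears only in t_8's list, so t_8 = 6.

6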